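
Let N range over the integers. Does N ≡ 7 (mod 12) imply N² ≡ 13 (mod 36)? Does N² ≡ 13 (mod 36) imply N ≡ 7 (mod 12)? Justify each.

Neither implication holds.

(⇒) This fails: take N = 19. Then 19 ≡ 7 (mod 12), but 19² = 361 ≡ 1 (mod 36), not 13.

(⇐) This fails: take N = 11. Then 11² = 121 ≡ 13 (mod 36), yet 11 ≡ 11 (mod 12), not 7.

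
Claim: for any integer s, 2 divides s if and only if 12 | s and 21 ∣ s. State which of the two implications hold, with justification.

Forward direction. This fails: take s = 2. Certainly 2 ∣ 2, but 12 ∤ 2.

Converse. Suppose 12 ∣ s and 21 ∣ s. Any common multiple of 12 and 21 is a multiple of their lcm; here lcm(12, 21) = 12·21/gcd(12, 21) = 252/3 = 84, so 84 ∣ s. Since 2 ∣ 84, it follows that 2 ∣ s.

Not equivalent: only (⇐) holds.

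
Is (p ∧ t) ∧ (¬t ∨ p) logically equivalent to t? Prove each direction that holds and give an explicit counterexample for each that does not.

(⇒) holds; (⇐) fails.

(⇒) Assume the antecedent. If p is true, the antecedent forces (p = T, t = T), and t holds there. If p is false, the antecedent cannot hold. Either way t holds.

(⇐) This fails. Under p = F, t = T, the left side is false but the right side is true.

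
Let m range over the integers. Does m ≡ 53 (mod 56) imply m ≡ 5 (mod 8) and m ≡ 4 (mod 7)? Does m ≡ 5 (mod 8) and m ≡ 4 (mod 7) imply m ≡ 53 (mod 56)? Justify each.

Both directions hold; the statement is true.

[⇒] Suppose m ≡ 53 (mod 56); write m = 56j + 53. Since 8 ∣ 56, reducing mod 8 gives m ≡ 53 ≡ 5 (mod 8); since 7 ∣ 56, reducing mod 7 gives m ≡ 53 ≡ 4 (mod 7).

[⇐] Conversely, if m ≡ 5 (mod 8) and m ≡ 4 (mod 7), then by the Chinese remainder theorem m ≡ 53 (mod 56). This is exactly m ≡ 53 (mod 56).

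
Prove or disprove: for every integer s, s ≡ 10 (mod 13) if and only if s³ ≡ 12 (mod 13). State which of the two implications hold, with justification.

(⇒) Suppose s ≡ 10 (mod 13). Write s = 13j + 10. Then (13j + 10)³ = 2197j³ + 5070j² + 3900j + 1000 = 13(169j³ + 390j² + 300j + 76) + 12, so s³ ≡ 12 (mod 13).

(⇐) This fails: take s = 4. Then 4³ = 64 ≡ 12 (mod 13), yet 4 ≡ 4 (mod 13), not 10.

Only the forward direction holds.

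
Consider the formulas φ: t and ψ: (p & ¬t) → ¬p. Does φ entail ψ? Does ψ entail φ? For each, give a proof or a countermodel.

Not equivalent: only (⇒) holds.

(⟸) This fails. Under t = F, p = F, the left side is false but the right side is true.

(⟹) Assume the antecedent. If t is true, (p & ¬t) → ¬p reduces to true regardless of the other variables. If t is false, the antecedent cannot hold. Either way (p & ¬t) → ¬p holds.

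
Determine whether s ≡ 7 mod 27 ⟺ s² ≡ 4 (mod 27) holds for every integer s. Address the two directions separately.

Forward direction. This fails: take s = 7. Then 7 ≡ 7 (mod 27), but 7² = 49 ≡ 22 (mod 27), not 4.

Converse. This fails: take s = 2. Then 2² = 4 ≡ 4 (mod 27), yet 2 ≡ 2 (mod 27), not 7.

(⇒) fails and (⇐) fails.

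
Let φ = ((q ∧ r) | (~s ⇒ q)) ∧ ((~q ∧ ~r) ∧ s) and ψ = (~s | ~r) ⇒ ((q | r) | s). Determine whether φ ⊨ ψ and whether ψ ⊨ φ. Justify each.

[⇐] This fails. Under s = F, r = T, q = F, the left side is false but the right side is true.

[⇒] Assume the antecedent. If s is true, (~s | ~r) ⇒ ((q | r) | s) reduces to true regardless of the other variables. If s is false, the antecedent cannot hold. Either way (~s | ~r) ⇒ ((q | r) | s) holds.

Only the forward implication holds.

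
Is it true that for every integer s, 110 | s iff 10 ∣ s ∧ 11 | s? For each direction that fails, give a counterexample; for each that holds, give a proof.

Forward direction. If 110 ∣ s, write s = 110q. Since 110 = 11·10, s = 10·(11q), so 10 ∣ s; and since 110 = 10·11, s = 11·(10q), so 11 ∣ s.

Converse. Suppose 10 ∣ s and 11 ∣ s. Any common multiple of 10 and 11 is a multiple of their lcm; here gcd(10, 11) = 1, so lcm(10, 11) = 10·11 = 110, so 110 ∣ s.

Both directions hold.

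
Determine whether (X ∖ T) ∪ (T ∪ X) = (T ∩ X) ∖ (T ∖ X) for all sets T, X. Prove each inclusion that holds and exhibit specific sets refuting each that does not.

Reverse inclusion. Let x ∈ (T ∩ X) ∖ (T ∖ X). Then x ∈ T ∩ X, from which x ∈ (X ∖ T) ∪ (T ∪ X).

Forward inclusion. This inclusion fails. Take T = {1}, X = ∅; then 1 ∈ (X ∖ T) ∪ (T ∪ X) but 1 ∉ (T ∩ X) ∖ (T ∖ X).

(⊆) fails; (⊇) holds.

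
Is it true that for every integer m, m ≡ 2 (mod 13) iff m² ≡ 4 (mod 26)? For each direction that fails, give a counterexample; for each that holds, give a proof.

(⇒) fails and (⇐) fails.

(⟹) This fails: take m = 15. Then 15 ≡ 2 (mod 13), but 15² = 225 ≡ 17 (mod 26), not 4.

(⟸) This fails: take m = 24. Then 24² = 576 ≡ 4 (mod 26), yet 24 ≡ 11 (mod 13), not 2.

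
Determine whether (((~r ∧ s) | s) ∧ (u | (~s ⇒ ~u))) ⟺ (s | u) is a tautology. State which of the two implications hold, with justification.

Only the forward direction holds.

[⇐] This fails. Under s = F, u = T, r = F, the left side is false but the right side is true.

[⇒] Assume the antecedent. If s is true, s | u reduces to true regardless of the other variables. If s is false, the antecedent cannot hold. Either way s | u holds.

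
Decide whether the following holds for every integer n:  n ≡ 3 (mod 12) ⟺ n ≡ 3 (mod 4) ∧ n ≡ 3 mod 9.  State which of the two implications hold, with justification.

Only the reverse direction holds.

(→) This fails: n = 27 gives 27 ≡ 3 (mod 12) but 27 ≡ 0 (mod 9), so the conjunction on the right does not hold.

(←) Conversely, if n ≡ 3 (mod 4) and n ≡ 3 (mod 9), then by the Chinese remainder theorem n ≡ 3 (mod 36). Since 3 ≡ 3 (mod 12) and 12 ∣ 36, we get n ≡ 3 (mod 12).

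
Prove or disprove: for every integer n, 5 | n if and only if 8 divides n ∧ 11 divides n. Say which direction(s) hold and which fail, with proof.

(⇒) fails and (⇐) fails.

(⇒) This fails: take n = 5. Certainly 5 ∣ 5, but 8 ∤ 5.

(⇐) This fails: take n = 88. Both 8 ∣ 88 and 11 ∣ 88, yet 88 is not a multiple of 5 (since 88 = 17·5 + 3), so 5 ∤ 88.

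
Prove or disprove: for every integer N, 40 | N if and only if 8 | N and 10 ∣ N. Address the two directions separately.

(→) If 40 ∣ N, write N = 40q. Since 40 = 5·8, N = 8·(5q), so 8 ∣ N; and since 40 = 4·10, N = 10·(4q), so 10 ∣ N.

(←) Suppose 8 ∣ N and 10 ∣ N. Any common multiple of 8 and 10 is a multiple of their lcm; here lcm(8, 10) = 8·10/gcd(8, 10) = 80/2 = 40, so 40 ∣ N.

Both implications hold.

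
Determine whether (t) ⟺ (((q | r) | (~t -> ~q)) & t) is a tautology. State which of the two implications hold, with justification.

Both directions hold.

(⇒) Assume the antecedent. If q is true, the antecedent forces (q = T, r = F, t = T) or (q = T, r = T, t = T), and ((q | r) | (~t -> ~q)) & t holds there. If q is false, the antecedent forces (q = F, r = F, t = T) or (q = F, r = T, t = T), and ((q | r) | (~t -> ~q)) & t holds there. Either way ((q | r) | (~t -> ~q)) & t holds.

(⇐) Assume the antecedent. If q is true, the antecedent forces (q = T, r = F, t = T) or (q = T, r = T, t = T), and t holds there. If q is false, the antecedent forces (q = F, r = F, t = T) or (q = F, r = T, t = T), and t holds there. Either way t holds.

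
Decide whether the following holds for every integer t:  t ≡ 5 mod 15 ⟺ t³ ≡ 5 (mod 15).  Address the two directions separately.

Both directions hold; the statement is true.

Forward direction. Suppose t ≡ 5 mod 15. Write t = 15j + 5. Then (15j + 5)³ = 3375j³ + 3375j² + 1125j + 125 = 15(225j³ + 225j² + 75j + 8) + 5, so t³ ≡ 5 (mod 15).

Converse. Suppose t³ ≡ 5 (mod 15). The only residue r in {0, …, 14} with r³ ≡ 5 (mod 15) is r = 5, so t ≡ 5 (mod 15).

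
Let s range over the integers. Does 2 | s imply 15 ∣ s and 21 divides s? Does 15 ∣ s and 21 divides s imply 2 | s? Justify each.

(⇒) fails and (⇐) fails.

(→) This fails: take s = 2. Certainly 2 ∣ 2, but 15 ∤ 2.

(←) This fails: take s = 105. Both 15 ∣ 105 and 21 ∣ 105, yet 105 is not a multiple of 2 (since 105 = 52·2 + 1), so 2 ∤ 105.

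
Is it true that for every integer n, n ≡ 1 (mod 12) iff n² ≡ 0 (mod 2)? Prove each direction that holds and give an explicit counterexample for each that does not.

Neither implication holds.

[⇒] This fails: take n = 1. Then 1 ≡ 1 (mod 12), but 1² = 1 ≡ 1 (mod 2), not 0.

[⇐] This fails: take n = 0. Then 0² = 0 ≡ 0 (mod 2), yet 0 ≡ 0 (mod 12), not 1.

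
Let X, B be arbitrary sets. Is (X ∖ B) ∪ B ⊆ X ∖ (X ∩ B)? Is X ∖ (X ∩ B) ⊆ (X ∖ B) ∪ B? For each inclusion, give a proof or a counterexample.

(⊆) This inclusion fails. Take X = ∅, B = {1}; then 1 ∈ (X ∖ B) ∪ B but 1 ∉ X ∖ (X ∩ B).

(⊇) Let x ∈ X ∖ (X ∩ B). Then x ∈ X and x ∉ B, from which x ∈ (X ∖ B) ∪ B.

The sets are not equal: only the reverse inclusion holds.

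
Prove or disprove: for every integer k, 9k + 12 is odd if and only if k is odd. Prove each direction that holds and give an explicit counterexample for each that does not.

Both implications hold.

(⇐) Suppose k is odd; write k = 2j + 1. Then 9k + 12 = 9·(2j + 1) + 12 = 2·9j + 21, which is odd.

(⇒) Suppose 9k + 12 is odd. Since 9 is odd, 9k and k have the same parity, so 9k + 12 ≡ k + 12 (mod 2). As 12 is even, 9k + 12 is odd exactly when k is odd. Thus k is odd.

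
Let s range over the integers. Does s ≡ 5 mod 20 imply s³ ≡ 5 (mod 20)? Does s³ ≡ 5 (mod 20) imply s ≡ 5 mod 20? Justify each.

[⇒] Suppose s ≡ 5 mod 20. Write s = 20j + 5. Then (20j + 5)³ = 8000j³ + 6000j² + 1500j + 125 = 20(400j³ + 300j² + 75j + 6) + 5, so s³ ≡ 5 (mod 20).

[⇐] Conversely, suppose s³ ≡ 5 (mod 20). The only residue r in {0, …, 19} with r³ ≡ 5 (mod 20) is r = 5, so s ≡ 5 (mod 20).

Both directions hold.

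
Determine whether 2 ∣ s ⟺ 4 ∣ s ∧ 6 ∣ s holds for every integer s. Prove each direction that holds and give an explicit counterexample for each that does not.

Not equivalent: only (⇐) holds.

(→) This fails: take s = 2. Certainly 2 ∣ 2, but 4 ∤ 2.

(←) Suppose 4 ∣ s and 6 ∣ s. Any common multiple of 4 and 6 is a multiple of their lcm; here lcm(4, 6) = 4·6/gcd(4, 6) = 24/2 = 12, so 12 ∣ s. Since 2 ∣ 12, it follows that 2 ∣ s.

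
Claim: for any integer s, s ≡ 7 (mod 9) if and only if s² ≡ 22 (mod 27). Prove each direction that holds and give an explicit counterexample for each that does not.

Neither implication holds.

(→) This fails: take s = 16. Then 16 ≡ 7 (mod 9), but 16² = 256 ≡ 13 (mod 27), not 22.

(←) This fails: take s = 20. Then 20² = 400 ≡ 22 (mod 27), yet 20 ≡ 2 (mod 9), not 7.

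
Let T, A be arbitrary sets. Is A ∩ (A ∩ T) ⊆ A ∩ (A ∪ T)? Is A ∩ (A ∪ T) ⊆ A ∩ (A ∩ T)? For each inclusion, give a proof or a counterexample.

(⊆) holds; (⊇) fails.

(⊇) This inclusion fails. Take T = ∅, A = {1}; then 1 ∈ A ∩ (A ∪ T) but 1 ∉ A ∩ (A ∩ T).

(⊆) Let x ∈ A ∩ (A ∩ T). Then x ∈ T ∩ A, from which x ∈ A ∩ (A ∪ T).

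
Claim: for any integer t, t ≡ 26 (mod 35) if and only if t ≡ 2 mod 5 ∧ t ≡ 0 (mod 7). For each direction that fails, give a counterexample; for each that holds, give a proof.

(→) This fails: t = 26 gives 26 ≡ 26 (mod 35) but 26 ≡ 1 (mod 5), so the conjunction on the right does not hold.

(←) This fails: t = 7 satisfies both congruences on the right (7 ≡ 2 mod 5 and 7 ≡ 0 mod 7) yet 7 ≡ 7 (mod 35), not 26.

Both directions fail.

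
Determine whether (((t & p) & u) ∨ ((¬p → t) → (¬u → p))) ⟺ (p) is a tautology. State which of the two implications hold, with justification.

Not equivalent: only (⇐) holds.

Converse. Assume the antecedent. If t is true, the antecedent forces (t = T, p = T, u = F) or (t = T, p = T, u = T), and the consequent holds there. If t is false, the consequent reduces to true regardless of the other variables. Either way the consequent holds.

Forward direction. This fails. Under t = F, p = F, u = F, the left side is true but the right side is false.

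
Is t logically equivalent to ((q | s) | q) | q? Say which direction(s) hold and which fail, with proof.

Forward direction. This fails. Under s = F, q = F, t = T, the left side is true but the right side is false.

Converse. This fails. Under s = T, q = F, t = F, the left side is false but the right side is true.

(⇒) fails and (⇐) fails.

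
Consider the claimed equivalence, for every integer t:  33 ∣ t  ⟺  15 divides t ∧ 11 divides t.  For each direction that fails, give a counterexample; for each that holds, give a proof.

Forward direction. This fails: take t = 33. Certainly 33 ∣ 33, but 15 ∤ 33.

Converse. Suppose 15 ∣ t and 11 ∣ t. Any common multiple of 15 and 11 is a multiple of their lcm; here gcd(15, 11) = 1, so lcm(15, 11) = 15·11 = 165, so 165 ∣ t. Since 33 ∣ 165, it follows that 33 ∣ t.

Only the converse holds.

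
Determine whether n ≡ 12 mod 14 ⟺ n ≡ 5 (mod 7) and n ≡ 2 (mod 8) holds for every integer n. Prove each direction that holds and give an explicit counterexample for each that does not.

(←) If n ≡ 5 (mod 7) and n ≡ 2 (mod 8), then by the Chinese remainder theorem n ≡ 26 (mod 56). Since 26 ≡ 12 (mod 14) and 14 ∣ 56, we get n ≡ 12 (mod 14).

(→) This fails: n = 40 gives 40 ≡ 12 (mod 14) but 40 ≡ 0 (mod 8), so the conjunction on the right does not hold.

The forward direction fails; the converse holds.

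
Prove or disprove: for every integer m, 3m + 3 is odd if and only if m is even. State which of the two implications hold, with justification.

Both directions hold; the statement is true.

[⇒] Suppose 3m + 3 is odd. Since 3 is odd, 3m and m have the same parity, so 3m + 3 ≡ m + 3 (mod 2). As 3 is odd, 3m + 3 is odd exactly when m is even. Thus m is even.

[⇐] Conversely, suppose m is even; write m = 2j. Then 3m + 3 = 3·(2j) + 3 = 2·3j + 3, which is odd.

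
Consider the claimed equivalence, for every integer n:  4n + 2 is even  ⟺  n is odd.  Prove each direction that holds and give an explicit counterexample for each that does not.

(⇒) This fails: take n = 2. Then 4n + 2 = 10, which is even, yet n = 2 is even, not odd.

(⇐) Suppose n is odd. Since 4 is even, 4n is even for every n, so 4n + 2 has the same parity as 2, which is even. Hence 4n + 2 is even.

The forward direction fails; the converse holds.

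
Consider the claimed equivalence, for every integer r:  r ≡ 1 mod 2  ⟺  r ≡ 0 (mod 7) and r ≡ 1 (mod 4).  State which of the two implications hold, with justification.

Converse. If r ≡ 0 (mod 7) and r ≡ 1 (mod 4), then by the Chinese remainder theorem r ≡ 21 (mod 28). Since 21 ≡ 1 (mod 2) and 2 ∣ 28, we get r ≡ 1 (mod 2).

Forward direction. This fails: r = 1 gives 1 ≡ 1 (mod 2) but 1 ≡ 1 (mod 7), so the conjunction on the right does not hold.

(⇒) fails; (⇐) holds.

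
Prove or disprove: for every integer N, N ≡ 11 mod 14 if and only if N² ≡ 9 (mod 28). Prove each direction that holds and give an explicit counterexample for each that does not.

Only the forward implication holds.

(⇐) This fails: take N = 3. Then 3² = 9 ≡ 9 (mod 28), yet 3 ≡ 3 (mod 14), not 11.

(⇒) Suppose N ≡ 11 (mod 14). Working modulo 28, N ∈ {11, 25}; for each such r, r² ≡ 9 (mod 28).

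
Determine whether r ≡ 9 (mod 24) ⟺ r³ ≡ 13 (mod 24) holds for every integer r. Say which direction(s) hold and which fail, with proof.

[⇒] This fails: take r = 9. Then 9 ≡ 9 (mod 24), but 9³ = 729 ≡ 9 (mod 24), not 13.

[⇐] This fails: take r = 13. Then 13³ = 2197 ≡ 13 (mod 24), yet 13 ≡ 13 (mod 24), not 9.

Neither direction holds.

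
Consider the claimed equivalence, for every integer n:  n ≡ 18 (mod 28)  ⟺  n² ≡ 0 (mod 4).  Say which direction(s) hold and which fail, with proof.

(→) Suppose n ≡ 18 (mod 28). Then n² ≡ 18² = 324 (mod 28), and since 4 ∣ 28, also n² ≡ 0 (mod 4).

(←) This fails: take n = 0. Then 0² = 0 ≡ 0 (mod 4), yet 0 ≡ 0 (mod 28), not 18.

Only the forward implication holds.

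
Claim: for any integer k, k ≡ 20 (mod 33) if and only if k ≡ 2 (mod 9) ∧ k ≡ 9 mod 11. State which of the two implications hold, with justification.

The forward direction fails; the converse holds.

[⇒] This fails: k = 53 gives 53 ≡ 20 (mod 33) but 53 ≡ 8 (mod 9), so the conjunction on the right does not hold.

[⇐] Conversely, if k ≡ 2 (mod 9) and k ≡ 9 (mod 11), then by the Chinese remainder theorem k ≡ 20 (mod 99). Since 20 ≡ 20 (mod 33) and 33 ∣ 99, we get k ≡ 20 (mod 33).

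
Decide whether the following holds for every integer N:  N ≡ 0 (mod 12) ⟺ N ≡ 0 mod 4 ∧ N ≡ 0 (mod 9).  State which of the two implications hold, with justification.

(⇐) If N ≡ 0 (mod 4) and N ≡ 0 (mod 9), then by the Chinese remainder theorem N ≡ 0 (mod 36). Since 0 ≡ 0 (mod 12) and 12 ∣ 36, we get N ≡ 0 (mod 12).

(⇒) This fails: N = 24 gives 24 ≡ 0 (mod 12) but 24 ≡ 6 (mod 9), so the conjunction on the right does not hold.

The forward direction fails; the converse holds.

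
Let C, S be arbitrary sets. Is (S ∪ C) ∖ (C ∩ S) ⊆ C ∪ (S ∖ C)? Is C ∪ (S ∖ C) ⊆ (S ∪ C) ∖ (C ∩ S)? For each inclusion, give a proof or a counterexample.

(⊆) holds; (⊇) fails.

(⟹) Let x ∈ (S ∪ C) ∖ (C ∩ S). Then either x ∈ C and x ∉ S; or x ∈ S and x ∉ C. In each case x ∈ C ∪ (S ∖ C), so (S ∪ C) ∖ (C ∩ S) ⊆ C ∪ (S ∖ C).

(⟸) This inclusion fails. Take C = {1}, S = {1}; then 1 ∈ C ∪ (S ∖ C) but 1 ∉ (S ∪ C) ∖ (C ∩ S).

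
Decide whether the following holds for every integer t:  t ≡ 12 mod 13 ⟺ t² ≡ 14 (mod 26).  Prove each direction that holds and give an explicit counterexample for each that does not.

[⇒] This fails: take t = 25. Then 25 ≡ 12 (mod 13), but 25² = 625 ≡ 1 (mod 26), not 14.

[⇐] This fails: take t = 14. Then 14² = 196 ≡ 14 (mod 26), yet 14 ≡ 1 (mod 13), not 12.

Neither direction holds.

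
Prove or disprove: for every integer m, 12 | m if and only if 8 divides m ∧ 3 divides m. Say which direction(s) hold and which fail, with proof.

Only the converse holds.

Converse. Suppose 8 ∣ m and 3 ∣ m. Any common multiple of 8 and 3 is a multiple of their lcm; here gcd(8, 3) = 1, so lcm(8, 3) = 8·3 = 24, so 24 ∣ m. Since 12 ∣ 24, it follows that 12 ∣ m.

Forward direction. This fails: take m = 12. Certainly 12 ∣ 12, but 8 ∤ 12.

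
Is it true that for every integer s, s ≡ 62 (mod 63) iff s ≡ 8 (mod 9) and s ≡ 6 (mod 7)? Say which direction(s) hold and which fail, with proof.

(⇒) Suppose s ≡ 62 (mod 63); write s = 63j + 62. Since 9 ∣ 63, reducing mod 9 gives s ≡ 62 ≡ 8 (mod 9); since 7 ∣ 63, reducing mod 7 gives s ≡ 62 ≡ 6 (mod 7).

(⇐) Conversely, if s ≡ 8 (mod 9) and s ≡ 6 (mod 7), then by the Chinese remainder theorem s ≡ 62 (mod 63). This is exactly s ≡ 62 (mod 63).

Equivalent; both directions hold.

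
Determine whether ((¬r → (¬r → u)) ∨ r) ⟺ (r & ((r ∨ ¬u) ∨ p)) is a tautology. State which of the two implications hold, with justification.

Only the converse holds.

(⟹) This fails. Under p = F, r = F, u = T, the left side is true but the right side is false.

(⟸) Assume the antecedent. If p is true, the antecedent forces (p = T, r = T, u = F) or (p = T, r = T, u = T), and (¬r → (¬r → u)) ∨ r holds there. If p is false, the antecedent forces (p = F, r = T, u = F) or (p = F, r = T, u = T), and (¬r → (¬r → u)) ∨ r holds there. Either way (¬r → (¬r → u)) ∨ r holds.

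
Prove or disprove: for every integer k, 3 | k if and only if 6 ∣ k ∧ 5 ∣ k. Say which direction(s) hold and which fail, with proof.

Not equivalent: only (⇐) holds.

(→) This fails: take k = 3. Certainly 3 ∣ 3, but 6 ∤ 3.

(←) Suppose 6 ∣ k and 5 ∣ k. Any common multiple of 6 and 5 is a multiple of their lcm; here gcd(6, 5) = 1, so lcm(6, 5) = 6·5 = 30, so 30 ∣ k. Since 3 ∣ 30, it follows that 3 ∣ k.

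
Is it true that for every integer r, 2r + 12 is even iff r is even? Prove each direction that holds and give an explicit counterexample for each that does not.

The forward direction fails; the converse holds.

(←) Suppose r is even. Since 2 is even, 2r is even for every r, so 2r + 12 has the same parity as 12, which is even. Hence 2r + 12 is even.

(→) This fails: take r = 5. Then 2r + 12 = 22, which is even, yet r = 5 is odd, not even.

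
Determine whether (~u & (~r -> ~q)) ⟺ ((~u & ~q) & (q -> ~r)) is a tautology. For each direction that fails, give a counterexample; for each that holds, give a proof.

Only the converse holds.

[⇒] This fails. Under r = T, u = F, q = T, the left side is true but the right side is false.

[⇐] Assume the antecedent. If r is true, the antecedent forces (r = T, u = F, q = F), and ~u & (~r -> ~q) holds there. If r is false, the antecedent forces (r = F, u = F, q = F), and ~u & (~r -> ~q) holds there. Either way ~u & (~r -> ~q) holds.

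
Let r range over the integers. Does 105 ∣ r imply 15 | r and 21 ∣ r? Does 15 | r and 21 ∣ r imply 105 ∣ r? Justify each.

(⇒) If 105 ∣ r, write r = 105q. Since 105 = 7·15, r = 15·(7q), so 15 ∣ r; and since 105 = 5·21, r = 21·(5q), so 21 ∣ r.

(⇐) Suppose 15 ∣ r and 21 ∣ r. Any common multiple of 15 and 21 is a multiple of their lcm; here lcm(15, 21) = 15·21/gcd(15, 21) = 315/3 = 105, so 105 ∣ r.

Equivalent; both directions hold.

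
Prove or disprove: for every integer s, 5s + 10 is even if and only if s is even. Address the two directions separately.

Both implications hold.

(⇒) Suppose 5s + 10 is even. Since 5 is odd, 5s and s have the same parity, so 5s + 10 ≡ s + 10 (mod 2). As 10 is even, 5s + 10 is even exactly when s is even. Thus s is even.

(⇐) Conversely, suppose s is even; write s = 2j. Then 5s + 10 = 5·(2j) + 10 = 2·5j + 10, which is even.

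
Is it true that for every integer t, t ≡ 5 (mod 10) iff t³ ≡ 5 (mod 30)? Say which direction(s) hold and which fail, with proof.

Only the reverse direction holds.

(⇐) The residues r modulo 30 with r³ ≡ 5 (mod 30) are exactly {5}, and each is ≡ 5 (mod 10).

(⇒) This fails: take t = 15. Then 15 ≡ 5 (mod 10), but 15³ = 3375 ≡ 15 (mod 30), not 5.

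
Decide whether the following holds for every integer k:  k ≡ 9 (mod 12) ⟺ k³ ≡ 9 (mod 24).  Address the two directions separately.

(←) The residues r modulo 24 with r³ ≡ 9 (mod 24) are exactly {9}, and each is ≡ 9 (mod 12).

(→) This fails: take k = 21. Then 21 ≡ 9 (mod 12), but 21³ = 9261 ≡ 21 (mod 24), not 9.

Only the reverse direction holds.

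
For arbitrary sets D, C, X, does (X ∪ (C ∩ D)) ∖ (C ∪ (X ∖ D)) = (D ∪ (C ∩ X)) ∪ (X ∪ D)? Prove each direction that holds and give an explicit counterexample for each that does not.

The sets are not equal: only the forward inclusion holds.

(⊆) Let x ∈ (X ∪ (C ∩ D)) ∖ (C ∪ (X ∖ D)). Then x ∈ D ∩ X and x ∉ C, from which x ∈ (D ∪ (C ∩ X)) ∪ (X ∪ D).

(⊇) This inclusion fails. Take D = {1}, C = ∅, X = ∅; then 1 ∈ (D ∪ (C ∩ X)) ∪ (X ∪ D) but 1 ∉ (X ∪ (C ∩ D)) ∖ (C ∪ (X ∖ D)).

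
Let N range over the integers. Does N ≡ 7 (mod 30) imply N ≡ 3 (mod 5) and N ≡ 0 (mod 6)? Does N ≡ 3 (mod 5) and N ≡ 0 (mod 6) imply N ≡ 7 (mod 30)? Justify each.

(⟹) This fails: N = 7 gives 7 ≡ 7 (mod 30) but 7 ≡ 2 (mod 5), so the conjunction on the right does not hold.

(⟸) This fails: N = 18 satisfies both congruences on the right (18 ≡ 3 mod 5 and 18 ≡ 0 mod 6) yet 18 ≡ 18 (mod 30), not 7.

Neither implication holds.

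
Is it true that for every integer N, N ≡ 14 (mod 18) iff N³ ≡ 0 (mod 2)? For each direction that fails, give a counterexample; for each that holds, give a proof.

(→) Suppose N ≡ 14 (mod 18). Then N³ ≡ 14³ = 2744 (mod 18), and since 2 ∣ 18, also N³ ≡ 0 (mod 2).

(←) This fails: take N = 0. Then 0³ = 0 ≡ 0 (mod 2), yet 0 ≡ 0 (mod 18), not 14.

Not equivalent: only (⇒) holds.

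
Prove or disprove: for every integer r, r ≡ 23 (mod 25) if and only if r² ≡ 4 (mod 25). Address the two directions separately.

(⟸) This fails: take r = 2. Then 2² = 4 ≡ 4 (mod 25), yet 2 ≡ 2 (mod 25), not 23.

(⟹) Suppose r ≡ 23 (mod 25). Write r = 25j + 23. Then (25j + 23)² = 625j² + 1150j + 529 = 25(25j² + 46j + 21) + 4, so r² ≡ 4 (mod 25).

The forward direction holds; the converse fails.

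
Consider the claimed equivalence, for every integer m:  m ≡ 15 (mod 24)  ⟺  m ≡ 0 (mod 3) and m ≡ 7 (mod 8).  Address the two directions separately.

[⇐] If m ≡ 0 (mod 3) and m ≡ 7 (mod 8), then by the Chinese remainder theorem m ≡ 15 (mod 24). This is exactly m ≡ 15 (mod 24).

[⇒] Suppose m ≡ 15 (mod 24); write m = 24j + 15. Since 3 ∣ 24, reducing mod 3 gives m ≡ 15 ≡ 0 (mod 3); since 8 ∣ 24, reducing mod 8 gives m ≡ 15 ≡ 7 (mod 8).

Both directions hold.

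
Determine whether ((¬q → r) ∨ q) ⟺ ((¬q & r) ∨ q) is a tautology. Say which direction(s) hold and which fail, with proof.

(→) Assume the antecedent. If r is true, (¬q & r) ∨ q reduces to true regardless of the other variables. If r is false, the antecedent forces (r = F, q = T), and (¬q & r) ∨ q holds there. Either way (¬q & r) ∨ q holds.

(←) Assume the antecedent. If r is true, (¬q → r) ∨ q reduces to true regardless of the other variables. If r is false, the antecedent forces (r = F, q = T), and (¬q → r) ∨ q holds there. Either way (¬q → r) ∨ q holds.

Both directions hold; the statement is true.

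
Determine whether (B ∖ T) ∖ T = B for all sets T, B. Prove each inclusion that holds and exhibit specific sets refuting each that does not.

Only the forward inclusion holds.

Reverse inclusion. This inclusion fails. Take T = {1}, B = {1}; then 1 ∈ B but 1 ∉ (B ∖ T) ∖ T.

Forward inclusion. Let x ∈ (B ∖ T) ∖ T. Then x ∈ B and x ∉ T, from which x ∈ B.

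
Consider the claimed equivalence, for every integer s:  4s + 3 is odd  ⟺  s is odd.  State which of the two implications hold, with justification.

(⇒) This fails: take s = 6. Then 4s + 3 = 27, which is odd, yet s = 6 is even, not odd.

(⇐) Suppose s is odd. Since 4 is even, 4s is even for every s, so 4s + 3 has the same parity as 3, which is odd. Hence 4s + 3 is odd.

Only the reverse direction holds.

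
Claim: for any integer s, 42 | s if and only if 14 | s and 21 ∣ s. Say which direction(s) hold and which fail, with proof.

(⟸) Suppose 14 ∣ s and 21 ∣ s. Any common multiple of 14 and 21 is a multiple of their lcm; here lcm(14, 21) = 14·21/gcd(14, 21) = 294/7 = 42, so 42 ∣ s.

(⟹) If 42 ∣ s, write s = 42q. Since 42 = 3·14, s = 14·(3q), so 14 ∣ s; and since 42 = 2·21, s = 21·(2q), so 21 ∣ s.

The biconditional holds.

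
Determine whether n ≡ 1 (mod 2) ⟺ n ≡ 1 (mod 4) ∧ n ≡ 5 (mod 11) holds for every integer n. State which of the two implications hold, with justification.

(⇒) fails; (⇐) holds.

[⇒] This fails: n = 1 gives 1 ≡ 1 (mod 2) but 1 ≡ 1 (mod 11), so the conjunction on the right does not hold.

[⇐] Conversely, if n ≡ 1 (mod 4) and n ≡ 5 (mod 11), then by the Chinese remainder theorem n ≡ 5 (mod 44). Since 5 ≡ 1 (mod 2) and 2 ∣ 44, we get n ≡ 1 (mod 2).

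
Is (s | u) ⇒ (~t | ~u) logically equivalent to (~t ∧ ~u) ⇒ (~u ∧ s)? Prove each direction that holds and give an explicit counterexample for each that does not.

Neither direction holds.

[⇒] This fails. Under t = F, s = F, u = F, the left side is true but the right side is false.

[⇐] This fails. Under t = T, s = F, u = T, the left side is false but the right side is true.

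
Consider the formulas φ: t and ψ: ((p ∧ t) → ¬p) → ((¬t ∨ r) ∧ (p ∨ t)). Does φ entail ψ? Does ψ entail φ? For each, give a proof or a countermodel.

[⇒] This fails. Under p = F, r = F, t = T, the left side is true but the right side is false.

[⇐] This fails. Under p = T, r = F, t = F, the left side is false but the right side is true.

Both directions fail.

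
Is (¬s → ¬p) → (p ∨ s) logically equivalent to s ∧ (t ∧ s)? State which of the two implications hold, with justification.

(⟸) Assume the antecedent. If p is true, (¬s → ¬p) → (p ∨ s) reduces to true regardless of the other variables. If p is false, the antecedent forces (p = F, s = T, t = T), and (¬s → ¬p) → (p ∨ s) holds there. Either way (¬s → ¬p) → (p ∨ s) holds.

(⟹) This fails. Under p = T, s = F, t = F, the left side is true but the right side is false.

Only the converse holds.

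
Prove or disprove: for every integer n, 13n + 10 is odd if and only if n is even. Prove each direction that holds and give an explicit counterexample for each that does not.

[⇒] This fails: n = 5 gives 13n + 10 = 75, which is odd, but 5 is odd, not even.

[⇐] This also fails: n = 2 is even, but 13n + 10 = 36 is even, not odd.

Neither implication holds.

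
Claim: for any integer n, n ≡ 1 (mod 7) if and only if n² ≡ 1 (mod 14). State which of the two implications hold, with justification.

(⇒) fails and (⇐) fails.

(→) This fails: take n = 8. Then 8 ≡ 1 (mod 7), but 8² = 64 ≡ 8 (mod 14), not 1.

(←) This fails: take n = 13. Then 13² = 169 ≡ 1 (mod 14), yet 13 ≡ 6 (mod 7), not 1.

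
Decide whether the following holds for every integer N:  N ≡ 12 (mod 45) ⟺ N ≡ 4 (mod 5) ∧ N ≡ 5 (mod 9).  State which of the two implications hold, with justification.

Neither implication holds.

(⇒) This fails: N = 12 gives 12 ≡ 12 (mod 45) but 12 ≡ 2 (mod 5), so the conjunction on the right does not hold.

(⇐) This fails: N = 14 satisfies both congruences on the right (14 ≡ 4 mod 5 and 14 ≡ 5 mod 9) yet 14 ≡ 14 (mod 45), not 12.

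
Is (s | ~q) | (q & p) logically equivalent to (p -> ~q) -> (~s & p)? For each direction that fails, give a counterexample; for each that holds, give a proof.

Only the converse holds.

(→) This fails. Under s = F, q = F, p = F, the left side is true but the right side is false.

(←) Assume the antecedent. If s is true, (s | ~q) | (q & p) reduces to true regardless of the other variables. If s is false, the antecedent forces (s = F, q = F, p = T) or (s = F, q = T, p = T), and (s | ~q) | (q & p) holds there. Either way (s | ~q) | (q & p) holds.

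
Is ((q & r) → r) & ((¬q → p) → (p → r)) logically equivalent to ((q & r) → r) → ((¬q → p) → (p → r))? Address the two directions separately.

Both directions hold.

[⇒] Assume the antecedent. If r is true, the consequent reduces to true regardless of the other variables. If r is false, the antecedent forces (q = F, r = F, p = F) or (q = T, r = F, p = F), and the consequent holds there. Either way the consequent holds.

[⇐] Assume the antecedent. If r is true, the consequent reduces to true regardless of the other variables. If r is false, the antecedent forces (q = F, r = F, p = F) or (q = T, r = F, p = F), and the consequent holds there. Either way the consequent holds.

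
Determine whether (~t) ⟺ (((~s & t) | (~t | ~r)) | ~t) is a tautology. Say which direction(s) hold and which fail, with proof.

(→) Assume the antecedent. If s is true, the antecedent forces (s = T, r = F, t = F) or (s = T, r = T, t = F), and ((~s & t) | (~t | ~r)) | ~t holds there. If s is false, ((~s & t) | (~t | ~r)) | ~t reduces to true regardless of the other variables. Either way ((~s & t) | (~t | ~r)) | ~t holds.

(←) This fails. Under s = F, r = F, t = T, the left side is false but the right side is true.

Not equivalent: only (⇒) holds.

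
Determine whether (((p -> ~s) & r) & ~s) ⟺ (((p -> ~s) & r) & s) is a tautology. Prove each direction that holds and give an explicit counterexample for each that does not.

(⇒) This fails. Under s = F, r = T, p = F, the left side is true but the right side is false.

(⇐) This fails. Under s = T, r = T, p = F, the left side is false but the right side is true.

Neither implication holds.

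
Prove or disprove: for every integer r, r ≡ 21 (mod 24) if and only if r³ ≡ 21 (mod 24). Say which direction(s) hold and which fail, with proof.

[⇐] Suppose r³ ≡ 21 (mod 24). The only residue r in {0, …, 23} with r³ ≡ 21 (mod 24) is r = 21, so r ≡ 21 (mod 24).

[⇒] Suppose r ≡ 21 (mod 24). Write r = 24j + 21. Then (24j + 21)³ = 13824j³ + 36288j² + 31752j + 9261 = 24(576j³ + 1512j² + 1323j + 385) + 21, so r³ ≡ 21 (mod 24).

Equivalent; both directions hold.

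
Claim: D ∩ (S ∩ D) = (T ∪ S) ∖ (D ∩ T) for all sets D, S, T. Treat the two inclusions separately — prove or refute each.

(⟹) This inclusion fails. Take D = {1}, S = {1}, T = {1}; then 1 ∈ D ∩ (S ∩ D) but 1 ∉ (T ∪ S) ∖ (D ∩ T).

(⟸) This inclusion fails. Take D = ∅, S = {1}, T = ∅; then 1 ∈ (T ∪ S) ∖ (D ∩ T) but 1 ∉ D ∩ (S ∩ D).

Both inclusions fail.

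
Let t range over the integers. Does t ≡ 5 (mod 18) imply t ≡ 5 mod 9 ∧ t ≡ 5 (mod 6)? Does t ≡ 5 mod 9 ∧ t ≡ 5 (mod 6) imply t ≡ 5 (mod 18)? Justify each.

(⟹) Suppose t ≡ 5 (mod 18); write t = 18j + 5. Since 9 ∣ 18, reducing mod 9 gives t ≡ 5 (mod 9); since 6 ∣ 18, reducing mod 6 gives t ≡ 5 (mod 6).

(⟸) Conversely, if t ≡ 5 (mod 9) and t ≡ 5 (mod 6), then by the Chinese remainder theorem t ≡ 5 (mod 18). This is exactly t ≡ 5 (mod 18).

Both directions hold; the statement is true.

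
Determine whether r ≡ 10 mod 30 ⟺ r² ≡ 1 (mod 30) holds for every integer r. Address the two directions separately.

(⟹) This fails: take r = 10. Then 10 ≡ 10 (mod 30), but 10² = 100 ≡ 10 (mod 30), not 1.

(⟸) This fails: take r = 1. Then 1² = 1 ≡ 1 (mod 30), yet 1 ≡ 1 (mod 30), not 10.

(⇒) fails and (⇐) fails.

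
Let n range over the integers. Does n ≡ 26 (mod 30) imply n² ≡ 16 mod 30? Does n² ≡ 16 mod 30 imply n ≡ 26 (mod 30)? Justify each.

Only the forward direction holds.

Forward direction. Suppose n ≡ 26 (mod 30). Write n = 30j + 26. Then (30j + 26)² = 900j² + 1560j + 676 = 30(30j² + 52j + 22) + 16, so n² ≡ 16 (mod 30).

Converse. This fails: take n = 4. Then 4² = 16 ≡ 16 (mod 30), yet 4 ≡ 4 (mod 30), not 26.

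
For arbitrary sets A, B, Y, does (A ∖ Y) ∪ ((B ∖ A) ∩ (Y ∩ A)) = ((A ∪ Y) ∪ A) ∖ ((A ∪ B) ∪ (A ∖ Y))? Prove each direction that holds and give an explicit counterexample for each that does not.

(⊆) This inclusion fails. Take A = {1}, B = ∅, Y = ∅; then 1 ∈ (A ∖ Y) ∪ ((B ∖ A) ∩ (Y ∩ A)) but 1 ∉ ((A ∪ Y) ∪ A) ∖ ((A ∪ B) ∪ (A ∖ Y)).

(⊇) This inclusion fails. Take A = ∅, B = ∅, Y = {1}; then 1 ∈ ((A ∪ Y) ∪ A) ∖ ((A ∪ B) ∪ (A ∖ Y)) but 1 ∉ (A ∖ Y) ∪ ((B ∖ A) ∩ (Y ∩ A)).

(⊆) fails and (⊇) fails.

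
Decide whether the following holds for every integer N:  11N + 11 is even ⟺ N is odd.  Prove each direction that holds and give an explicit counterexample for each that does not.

(⟹) Suppose 11N + 11 is even. Since 11 is odd, 11N and N have the same parity, so 11N + 11 ≡ N + 11 (mod 2). As 11 is odd, 11N + 11 is even exactly when N is odd. Thus N is odd.

(⟸) Conversely, suppose N is odd; write N = 2j + 1. Then 11N + 11 = 11·(2j + 1) + 11 = 2·11j + 22, which is even.

Both directions hold.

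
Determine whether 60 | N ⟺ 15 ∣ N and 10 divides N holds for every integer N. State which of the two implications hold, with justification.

Forward direction. If 60 ∣ N, write N = 60q. Since 60 = 4·15, N = 15·(4q), so 15 ∣ N; and since 60 = 6·10, N = 10·(6q), so 10 ∣ N.

Converse. This fails: take N = 30. Both 15 ∣ 30 and 10 ∣ 30, yet 30 is not a multiple of 60 (since 30 = 0·60 + 30), so 60 ∤ 30.

(⇒) holds; (⇐) fails.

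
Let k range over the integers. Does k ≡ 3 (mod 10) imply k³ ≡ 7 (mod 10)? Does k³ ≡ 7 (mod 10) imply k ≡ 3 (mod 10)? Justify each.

(⟹) Suppose k ≡ 3 (mod 10). Write k = 10j + 3. Then (10j + 3)³ = 1000j³ + 900j² + 270j + 27 = 10(100j³ + 90j² + 27j + 2) + 7, so k³ ≡ 7 (mod 10).

(⟸) Conversely, suppose k³ ≡ 7 (mod 10). The only residue r in {0, …, 9} with r³ ≡ 7 (mod 10) is r = 3, so k ≡ 3 (mod 10).

Both implications hold.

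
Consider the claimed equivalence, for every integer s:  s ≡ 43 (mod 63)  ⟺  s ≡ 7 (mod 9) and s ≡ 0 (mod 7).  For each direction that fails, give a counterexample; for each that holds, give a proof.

(⇒) This fails: s = 43 gives 43 ≡ 43 (mod 63) but 43 ≡ 1 (mod 7), so the conjunction on the right does not hold.

(⇐) This fails: s = 7 satisfies both congruences on the right (7 ≡ 7 mod 9 and 7 ≡ 0 mod 7) yet 7 ≡ 7 (mod 63), not 43.

Both directions fail.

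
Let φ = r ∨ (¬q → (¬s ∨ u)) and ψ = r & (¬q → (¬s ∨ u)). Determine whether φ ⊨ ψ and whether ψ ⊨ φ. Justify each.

(⟹) This fails. Under u = F, q = F, s = F, r = F, the left side is true but the right side is false.

(⟸) Assume the antecedent. If r is true, r ∨ (¬q → (¬s ∨ u)) reduces to true regardless of the other variables. If r is false, the antecedent cannot hold. Either way r ∨ (¬q → (¬s ∨ u)) holds.

Only the converse holds.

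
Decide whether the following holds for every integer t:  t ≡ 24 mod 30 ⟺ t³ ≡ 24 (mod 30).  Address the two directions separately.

Converse. Suppose t³ ≡ 24 (mod 30). The only residue r in {0, …, 29} with r³ ≡ 24 (mod 30) is r = 24, so t ≡ 24 (mod 30).

Forward direction. Suppose t ≡ 24 mod 30. Write t = 30j + 24. Then (30j + 24)³ = 27000j³ + 64800j² + 51840j + 13824 = 30(900j³ + 2160j² + 1728j + 460) + 24, so t³ ≡ 24 (mod 30).

The biconditional holds.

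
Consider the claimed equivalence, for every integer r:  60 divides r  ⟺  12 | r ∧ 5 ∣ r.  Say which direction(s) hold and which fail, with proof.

The biconditional holds.

(⇒) If 60 ∣ r, write r = 60q. Since 60 = 5·12, r = 12·(5q), so 12 ∣ r; and since 60 = 12·5, r = 5·(12q), so 5 ∣ r.

(⇐) Suppose 12 ∣ r and 5 ∣ r. Any common multiple of 12 and 5 is a multiple of their lcm; here gcd(12, 5) = 1, so lcm(12, 5) = 12·5 = 60, so 60 ∣ r.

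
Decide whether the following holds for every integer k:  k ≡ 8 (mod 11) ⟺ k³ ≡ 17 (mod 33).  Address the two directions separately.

[⇒] This fails: take k = 19. Then 19 ≡ 8 (mod 11), but 19³ = 6859 ≡ 28 (mod 33), not 17.

[⇐] Conversely, the residues r modulo 33 with r³ ≡ 17 (mod 33) are exactly {8}, and each is ≡ 8 (mod 11).

(⇒) fails; (⇐) holds.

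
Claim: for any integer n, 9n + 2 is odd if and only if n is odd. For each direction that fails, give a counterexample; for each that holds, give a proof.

Equivalent; both directions hold.

(⇒) Suppose 9n + 2 is odd. Since 9 is odd, 9n and n have the same parity, so 9n + 2 ≡ n + 2 (mod 2). As 2 is even, 9n + 2 is odd exactly when n is odd. Thus n is odd.

(⇐) Conversely, suppose n is odd; write n = 2j + 1. Then 9n + 2 = 9·(2j + 1) + 2 = 2·9j + 11, which is odd.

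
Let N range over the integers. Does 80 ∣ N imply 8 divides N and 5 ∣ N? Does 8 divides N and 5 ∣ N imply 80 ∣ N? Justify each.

(⟹) If 80 ∣ N, write N = 80q. Since 80 = 10·8, N = 8·(10q), so 8 ∣ N; and since 80 = 16·5, N = 5·(16q), so 5 ∣ N.

(⟸) This fails: take N = 40. Both 8 ∣ 40 and 5 ∣ 40, yet 40 is not a multiple of 80 (since 40 = 0·80 + 40), so 80 ∤ 40.

Only the forward implication holds.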